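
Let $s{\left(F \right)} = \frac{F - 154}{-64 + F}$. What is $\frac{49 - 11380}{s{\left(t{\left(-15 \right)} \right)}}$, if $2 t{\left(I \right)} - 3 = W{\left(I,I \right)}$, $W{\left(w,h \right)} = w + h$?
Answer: $- \frac{351261}{67} \approx -5242.7$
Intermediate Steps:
$W{\left(w,h \right)} = h + w$
$t{\left(I \right)} = \frac{3}{2} + I$ ($t{\left(I \right)} = \frac{3}{2} + \frac{I + I}{2} = \frac{3}{2} + \frac{2 I}{2} = \frac{3}{2} + I$)
$s{\left(F \right)} = \frac{-154 + F}{-64 + F}$
$\frac{49 - 11380}{s{\left(t{\left(-15 \right)} \right)}} = \frac{49 - 11380}{\frac{1}{-64 + \left(\frac{3}{2} - 15\right)} \left(-154 + \left(\frac{3}{2} - 15\right)\right)} = - \frac{11331}{\frac{1}{-64 - \frac{27}{2}} \left(-154 - \frac{27}{2}\right)} = - \frac{11331}{\frac{1}{- \frac{155}{2}} \left(- \frac{335}{2}\right)} = - \frac{11331}{\left(- \frac{2}{155}\right) \left(- \frac{335}{2}\right)} = - \frac{11331}{\frac{67}{31}} = \left(-11331\right) \frac{31}{67} = - \frac{351261}{67}$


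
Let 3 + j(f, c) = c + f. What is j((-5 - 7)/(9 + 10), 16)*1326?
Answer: 311610/19 ≈ 16401.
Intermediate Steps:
j(f, c) = -3 + c + f (j(f, c) = -3 + (c + f) = -3 + c + f)
j((-5 - 7)/(9 + 10), 16)*1326 = (-3 + 16 + (-5 - 7)/(9 + 10))*1326 = (-3 + 16 - 12/19)*1326 = (235/19)*1326 = 311610/19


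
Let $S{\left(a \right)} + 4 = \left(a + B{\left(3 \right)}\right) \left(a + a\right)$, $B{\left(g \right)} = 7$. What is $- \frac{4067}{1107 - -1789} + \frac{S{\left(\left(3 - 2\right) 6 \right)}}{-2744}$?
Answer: $- \frac{1450005}{993328} \approx -1.4597$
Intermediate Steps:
$S{\left(a \right)} = -4 + 2 a \left(7 + a\right)$ ($S{\left(a \right)} = -4 + \left(a + 7\right) \left(a + a\right) = -4 + \left(7 + a\right) 2 a = -4 + 2 a \left(7 + a\right)$)
$- \frac{4067}{1107 - -1789} + \frac{S{\left(\left(3 - 2\right) 6 \right)}}{-2744} = - \frac{4067}{1107 - -1789} + \frac{-4 + 2 \left(\left(3 - 2\right) 6\right)^{2} + 14 \left(3 - 2\right) 6}{-2744} = - \frac{4067}{1107 + 1789} + \left(-4 + 2 \left(1 \cdot 6\right)^{2} + 14 \cdot 1 \cdot 6\right) \left(- \frac{1}{2744}\right) = - \frac{4067}{2896} + \left(-4 + 2 \cdot 6^{2} + 14 \cdot 6\right) \left(- \frac{1}{2744}\right) = \left(-4067\right) \frac{1}{2896} + \left(-4 + 2 \cdot 36 + 84\right) \left(- \frac{1}{2744}\right) = - \frac{4067}{2896} + \left(-4 + 72 + 84\right) \left(- \frac{1}{2744}\right) = - \frac{4067}{2896} + 152 \left(- \frac{1}{2744}\right) = - \frac{4067}{2896} - \frac{19}{343} = - \frac{1450005}{993328}$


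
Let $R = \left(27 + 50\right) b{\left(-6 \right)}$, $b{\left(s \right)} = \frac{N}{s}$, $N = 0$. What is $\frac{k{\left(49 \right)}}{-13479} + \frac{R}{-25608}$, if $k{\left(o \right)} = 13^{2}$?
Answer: $- \frac{169}{13479} \approx -0.012538$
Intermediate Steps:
$k{\left(o \right)} = 169$
$b{\left(s \right)} = 0$ ($b{\left(s \right)} = \frac{0}{s} = 0$)
$R = 0$ ($R = \left(27 + 50\right) 0 = 77 \cdot 0 = 0$)
$\frac{k{\left(49 \right)}}{-13479} + \frac{R}{-25608} = \frac{169}{-13479} + \frac{0}{-25608} = 169 \left(- \frac{1}{13479}\right) + 0 \left(- \frac{1}{25608}\right) = - \frac{169}{13479} + 0 = - \frac{169}{13479}$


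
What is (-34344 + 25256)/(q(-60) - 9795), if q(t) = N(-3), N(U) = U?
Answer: 64/69 ≈ 0.92754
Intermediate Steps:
q(t) = -3
(-34344 + 25256)/(q(-60) - 9795) = (-34344 + 25256)/(-3 - 9795) = -9088/(-9798) = -9088*(-1/9798) = 64/69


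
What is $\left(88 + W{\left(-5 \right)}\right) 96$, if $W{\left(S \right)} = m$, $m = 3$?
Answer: $8736$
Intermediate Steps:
$W{\left(S \right)} = 3$
$\left(88 + W{\left(-5 \right)}\right) 96 = \left(88 + 3\right) 96 = 91 \cdot 96 = 8736$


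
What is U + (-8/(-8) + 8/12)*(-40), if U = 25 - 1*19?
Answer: -182/3 ≈ -60.667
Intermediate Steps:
U = 6 (U = 25 - 19 = 6)
U + (-8/(-8) + 8/12)*(-40) = 6 + (-8/(-8) + 8/12)*(-40) = 6 + (-8*(-⅛) + 8*(1/12))*(-40) = 6 + (1 + ⅔)*(-40) = 6 + (5/3)*(-40) = 6 - 200/3 = -182/3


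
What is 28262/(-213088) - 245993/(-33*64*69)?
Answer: 137214749/88218432 ≈ 1.5554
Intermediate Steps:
28262/(-213088) - 245993/(-33*64*69) = 28262*(-1/213088) - 245993/((-2112*69)) = -14131/106544 - 245993/(-145728) = -14131/106544 - 245993*(-1/145728) = -14131/106544 + 22363/13248 = 137214749/88218432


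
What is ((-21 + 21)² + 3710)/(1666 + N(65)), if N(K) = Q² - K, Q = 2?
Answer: 742/321 ≈ 2.3115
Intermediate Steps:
N(K) = 4 - K (N(K) = 2² - K = 4 - K)
((-21 + 21)² + 3710)/(1666 + N(65)) = ((-21 + 21)² + 3710)/(1666 + (4 - 1*65)) = (0² + 3710)/(1666 + (4 - 65)) = (0 + 3710)/(1666 - 61) = 3710/1605 = 3710*(1/1605) = 742/321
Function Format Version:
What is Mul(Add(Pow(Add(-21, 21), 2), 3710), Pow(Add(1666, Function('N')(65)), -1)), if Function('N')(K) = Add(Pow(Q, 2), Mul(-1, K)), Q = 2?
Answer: Rational(742, 321) ≈ 2.3115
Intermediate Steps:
Function('N')(K) = Add(4, Mul(-1, K)) (Function('N')(K) = Add(Pow(2, 2), Mul(-1, K)) = Add(4, Mul(-1, K)))
Mul(Add(Pow(Add(-21, 21), 2), 3710), Pow(Add(1666, Function('N')(65)), -1)) = Mul(Add(Pow(Add(-21, 21), 2), 3710), Pow(Add(1666, Add(4, Mul(-1, 65))), -1)) = Mul(Add(Pow(0, 2), 3710), Pow(Add(1666, Add(4, -65)), -1)) = Mul(Add(0, 3710), Pow(Add(1666, -61), -1)) = Mul(3710, Pow(1605, -1)) = Mul(3710, Rational(1, 1605)) = Rational(742, 321)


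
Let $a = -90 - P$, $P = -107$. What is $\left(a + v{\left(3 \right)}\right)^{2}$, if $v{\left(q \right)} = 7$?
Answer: $576$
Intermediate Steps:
$a = 17$ ($a = -90 - -107 = -90 + 107 = 17$)
$\left(a + v{\left(3 \right)}\right)^{2} = \left(17 + 7\right)^{2} = 24^{2} = 576$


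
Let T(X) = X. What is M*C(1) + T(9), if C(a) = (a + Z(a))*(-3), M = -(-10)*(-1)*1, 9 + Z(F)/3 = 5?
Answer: -321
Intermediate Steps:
Z(F) = -12 (Z(F) = -27 + 3*5 = -27 + 15 = -12)
M = -10 (M = -2*5*1 = -10*1 = -10)
C(a) = 36 - 3*a (C(a) = (a - 12)*(-3) = (-12 + a)*(-3) = 36 - 3*a)
M*C(1) + T(9) = -10*(36 - 3*1) + 9 = -10*(36 - 3) + 9 = -10*33 + 9 = -330 + 9 = -321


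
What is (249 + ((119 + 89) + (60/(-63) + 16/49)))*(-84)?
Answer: -268348/7 ≈ -38335.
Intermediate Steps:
(249 + ((119 + 89) + (60/(-63) + 16/49)))*(-84) = (249 + (208 + (60*(-1/63) + 16*(1/49))))*(-84) = (249 + (208 + (-20/21 + 16/49)))*(-84) = (249 + (208 - 92/147))*(-84) = (249 + 30484/147)*(-84) = (67087/147)*(-84) = -268348/7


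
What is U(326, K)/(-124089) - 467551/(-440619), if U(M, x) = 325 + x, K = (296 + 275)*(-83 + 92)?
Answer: 6178932647/6075107899 ≈ 1.0171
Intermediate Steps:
K = 5139 (K = 571*9 = 5139)
U(326, K)/(-124089) - 467551/(-440619) = (325 + 5139)/(-124089) - 467551/(-440619) = 5464*(-1/124089) - 467551*(-1/440619) = -5464/124089 + 467551/440619 = 6178932647/6075107899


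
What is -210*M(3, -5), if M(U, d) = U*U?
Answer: -1890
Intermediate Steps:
M(U, d) = U**2
-210*M(3, -5) = -210*3**2 = -210*9 = -1890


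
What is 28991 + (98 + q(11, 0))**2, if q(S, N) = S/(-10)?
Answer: 3838061/100 ≈ 38381.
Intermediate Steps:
q(S, N) = -S/10 (q(S, N) = S*(-1/10) = -S/10)
28991 + (98 + q(11, 0))**2 = 28991 + (98 - 1/10*11)**2 = 28991 + (98 - 11/10)**2 = 28991 + (969/10)**2 = 28991 + 938961/100 = 3838061/100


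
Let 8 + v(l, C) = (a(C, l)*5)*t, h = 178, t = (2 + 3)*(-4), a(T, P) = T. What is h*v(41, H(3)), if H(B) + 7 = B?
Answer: 69776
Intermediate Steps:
t = -20 (t = 5*(-4) = -20)
H(B) = -7 + B
v(l, C) = -8 - 100*C (v(l, C) = -8 + (C*5)*(-20) = -8 + (5*C)*(-20) = -8 - 100*C)
h*v(41, H(3)) = 178*(-8 - 100*(-7 + 3)) = 178*(-8 - 100*(-4)) = 178*(-8 + 400) = 178*392 = 69776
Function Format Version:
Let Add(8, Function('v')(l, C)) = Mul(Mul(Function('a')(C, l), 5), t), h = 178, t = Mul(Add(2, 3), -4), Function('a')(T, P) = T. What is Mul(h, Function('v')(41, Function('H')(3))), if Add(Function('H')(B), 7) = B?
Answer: 69776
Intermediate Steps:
t = -20 (t = Mul(5, -4) = -20)
Function('H')(B) = Add(-7, B)
Function('v')(l, C) = Add(-8, Mul(-100, C)) (Function('v')(l, C) = Add(-8, Mul(Mul(C, 5), -20)) = Add(-8, Mul(Mul(5, C), -20)) = Add(-8, Mul(-100, C)))
Mul(h, Function('v')(41, Function('H')(3))) = Mul(178, Add(-8, Mul(-100, Add(-7, 3)))) = Mul(178, Add(-8, Mul(-100, -4))) = Mul(178, Add(-8, 400)) = Mul(178, 392) = 69776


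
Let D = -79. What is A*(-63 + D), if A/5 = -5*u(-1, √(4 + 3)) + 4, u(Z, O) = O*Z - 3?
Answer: -13490 - 3550*√7 ≈ -22882.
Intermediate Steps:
u(Z, O) = -3 + O*Z
A = 95 + 25*√7 (A = 5*(-5*(-3 + √(4 + 3)*(-1)) + 4) = 5*(-5*(-3 + √7*(-1)) + 4) = 5*(-5*(-3 - √7) + 4) = 5*((15 + 5*√7) + 4) = 5*(19 + 5*√7) = 95 + 25*√7 ≈ 161.14)
A*(-63 + D) = (95 + 25*√7)*(-63 - 79) = (95 + 25*√7)*(-142) = -13490 - 3550*√7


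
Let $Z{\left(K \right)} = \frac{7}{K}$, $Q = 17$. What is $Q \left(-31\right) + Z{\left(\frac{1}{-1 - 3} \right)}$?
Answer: $-555$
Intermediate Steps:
$Q \left(-31\right) + Z{\left(\frac{1}{-1 - 3} \right)} = 17 \left(-31\right) + \frac{7}{\frac{1}{-1 - 3}} = -527 + \frac{7}{\frac{1}{-4}} = -527 + \frac{7}{- \frac{1}{4}} = -527 + 7 \left(-4\right) = -527 - 28 = -555$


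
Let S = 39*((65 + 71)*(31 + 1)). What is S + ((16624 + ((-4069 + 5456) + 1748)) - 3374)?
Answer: 186113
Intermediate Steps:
S = 169728 (S = 39*(136*32) = 39*4352 = 169728)
S + ((16624 + ((-4069 + 5456) + 1748)) - 3374) = 169728 + ((16624 + ((-4069 + 5456) + 1748)) - 3374) = 169728 + ((16624 + (1387 + 1748)) - 3374) = 169728 + ((16624 + 3135) - 3374) = 169728 + (19759 - 3374) = 169728 + 16385 = 186113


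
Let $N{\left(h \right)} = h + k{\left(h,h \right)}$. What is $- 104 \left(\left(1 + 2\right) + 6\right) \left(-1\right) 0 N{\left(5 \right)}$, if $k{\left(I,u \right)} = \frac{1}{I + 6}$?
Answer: $0$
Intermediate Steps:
$k{\left(I,u \right)} = \frac{1}{6 + I}$
$N{\left(h \right)} = h + \frac{1}{6 + h}$
$- 104 \left(\left(1 + 2\right) + 6\right) \left(-1\right) 0 N{\left(5 \right)} = - 104 \left(\left(1 + 2\right) + 6\right) \left(-1\right) 0 \frac{1 + 5 \left(6 + 5\right)}{6 + 5} = - 104 \left(3 + 6\right) \left(-1\right) 0 \frac{1 + 5 \cdot 11}{11} = - 104 \cdot 9 \left(-1\right) 0 \frac{1 + 55}{11} = - 104 \left(\left(-9\right) 0\right) \frac{1}{11} \cdot 56 = \left(-104\right) 0 \cdot \frac{56}{11} = 0 \cdot \frac{56}{11} = 0$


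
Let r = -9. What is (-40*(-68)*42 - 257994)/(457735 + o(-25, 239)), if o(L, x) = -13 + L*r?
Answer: -47918/152649 ≈ -0.31391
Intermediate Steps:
o(L, x) = -13 - 9*L (o(L, x) = -13 + L*(-9) = -13 - 9*L)
(-40*(-68)*42 - 257994)/(457735 + o(-25, 239)) = (-40*(-68)*42 - 257994)/(457735 + (-13 - 9*(-25))) = (2720*42 - 257994)/(457735 + (-13 + 225)) = (114240 - 257994)/(457735 + 212) = -143754/457947 = -143754*1/457947 = -47918/152649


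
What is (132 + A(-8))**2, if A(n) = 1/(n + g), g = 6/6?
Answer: 851929/49 ≈ 17386.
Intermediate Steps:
g = 1 (g = 6*(1/6) = 1)
A(n) = 1/(1 + n) (A(n) = 1/(n + 1) = 1/(1 + n))
(132 + A(-8))**2 = (132 + 1/(1 - 8))**2 = (132 + 1/(-7))**2 = (132 - 1/7)**2 = (923/7)**2 = 851929/49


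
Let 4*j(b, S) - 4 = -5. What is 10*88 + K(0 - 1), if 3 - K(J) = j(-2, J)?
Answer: 3533/4 ≈ 883.25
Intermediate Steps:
j(b, S) = -¼ (j(b, S) = 1 + (¼)*(-5) = 1 - 5/4 = -¼)
K(J) = 13/4 (K(J) = 3 - 1*(-¼) = 3 + ¼ = 13/4)
10*88 + K(0 - 1) = 10*88 + 13/4 = 880 + 13/4 = 3533/4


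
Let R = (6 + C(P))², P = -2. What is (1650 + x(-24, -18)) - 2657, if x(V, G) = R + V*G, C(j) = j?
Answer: -559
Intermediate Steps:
R = 16 (R = (6 - 2)² = 4² = 16)
x(V, G) = 16 + G*V (x(V, G) = 16 + V*G = 16 + G*V)
(1650 + x(-24, -18)) - 2657 = (1650 + (16 - 18*(-24))) - 2657 = (1650 + (16 + 432)) - 2657 = (1650 + 448) - 2657 = 2098 - 2657 = -559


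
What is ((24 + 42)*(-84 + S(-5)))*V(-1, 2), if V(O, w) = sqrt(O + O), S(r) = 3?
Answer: -5346*I*sqrt(2) ≈ -7560.4*I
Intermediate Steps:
V(O, w) = sqrt(2)*sqrt(O) (V(O, w) = sqrt(2*O) = sqrt(2)*sqrt(O))
((24 + 42)*(-84 + S(-5)))*V(-1, 2) = ((24 + 42)*(-84 + 3))*(sqrt(2)*sqrt(-1)) = (66*(-81))*(sqrt(2)*I) = -5346*I*sqrt(2)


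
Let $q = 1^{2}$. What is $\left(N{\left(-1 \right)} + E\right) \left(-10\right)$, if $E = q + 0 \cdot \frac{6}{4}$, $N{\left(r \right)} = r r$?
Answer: $-20$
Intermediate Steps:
$q = 1$
$N{\left(r \right)} = r^{2}$
$E = 1$ ($E = 1 + 0 \cdot \frac{6}{4} = 1 + 0 \cdot 6 \cdot \frac{1}{4} = 1 + 0 \cdot \frac{3}{2} = 1 + 0 = 1$)
$\left(N{\left(-1 \right)} + E\right) \left(-10\right) = \left(\left(-1\right)^{2} + 1\right) \left(-10\right) = \left(1 + 1\right) \left(-10\right) = 2 \left(-10\right) = -20$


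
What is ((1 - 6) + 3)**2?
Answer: 4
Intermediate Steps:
((1 - 6) + 3)**2 = (-5 + 3)**2 = (-2)**2 = 4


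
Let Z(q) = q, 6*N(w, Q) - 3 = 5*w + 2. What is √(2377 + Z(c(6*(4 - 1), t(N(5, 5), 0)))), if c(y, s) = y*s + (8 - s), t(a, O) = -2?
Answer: √2351 ≈ 48.487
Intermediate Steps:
N(w, Q) = ⅚ + 5*w/6 (N(w, Q) = ½ + (5*w + 2)/6 = ½ + (2 + 5*w)/6 = ½ + (⅓ + 5*w/6) = ⅚ + 5*w/6)
c(y, s) = 8 - s + s*y (c(y, s) = s*y + (8 - s) = 8 - s + s*y)
√(2377 + Z(c(6*(4 - 1), t(N(5, 5), 0)))) = √(2377 + (8 - 1*(-2) - 12*(4 - 1))) = √(2377 + (8 + 2 - 12*3)) = √(2377 + (8 + 2 - 2*18)) = √(2377 + (8 + 2 - 36)) = √(2377 - 26) = √2351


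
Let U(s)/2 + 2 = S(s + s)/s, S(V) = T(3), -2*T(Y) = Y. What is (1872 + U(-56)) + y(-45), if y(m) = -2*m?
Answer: 109651/56 ≈ 1958.1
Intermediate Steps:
T(Y) = -Y/2
S(V) = -3/2 (S(V) = -1/2*3 = -3/2)
U(s) = -4 - 3/s (U(s) = -4 + 2*(-3/(2*s)) = -4 - 3/s)
(1872 + U(-56)) + y(-45) = (1872 + (-4 - 3/(-56))) - 2*(-45) = (1872 + (-4 - 3*(-1/56))) + 90 = (1872 + (-4 + 3/56)) + 90 = (1872 - 221/56) + 90 = 104611/56 + 90 = 109651/56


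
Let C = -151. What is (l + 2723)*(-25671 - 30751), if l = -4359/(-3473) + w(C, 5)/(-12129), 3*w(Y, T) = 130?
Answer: -1494181528232104/9720927 ≈ -1.5371e+8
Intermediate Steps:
w(Y, T) = 130/3 (w(Y, T) = (1/3)*130 = 130/3)
l = 12166111/9720927 (l = -4359/(-3473) + (130/3)/(-12129) = -4359*(-1/3473) + (130/3)*(-1/12129) = 4359/3473 - 10/2799 = 12166111/9720927 ≈ 1.2515)
(l + 2723)*(-25671 - 30751) = (12166111/9720927 + 2723)*(-25671 - 30751) = (26482250332/9720927)*(-56422) = -1494181528232104/9720927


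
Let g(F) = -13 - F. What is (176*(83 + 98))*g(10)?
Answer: -732688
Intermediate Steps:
(176*(83 + 98))*g(10) = (176*(83 + 98))*(-13 - 1*10) = (176*181)*(-13 - 10) = 31856*(-23) = -732688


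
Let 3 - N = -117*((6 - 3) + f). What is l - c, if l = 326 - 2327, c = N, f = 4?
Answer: -2823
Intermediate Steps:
N = 822 (N = 3 - (-117)*((6 - 3) + 4) = 3 - (-117)*(3 + 4) = 3 - (-117)*7 = 3 - 1*(-819) = 3 + 819 = 822)
c = 822
l = -2001
l - c = -2001 - 1*822 = -2001 - 822 = -2823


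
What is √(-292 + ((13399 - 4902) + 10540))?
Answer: √18745 ≈ 136.91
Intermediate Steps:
√(-292 + ((13399 - 4902) + 10540)) = √(-292 + (8497 + 10540)) = √(-292 + 19037) = √18745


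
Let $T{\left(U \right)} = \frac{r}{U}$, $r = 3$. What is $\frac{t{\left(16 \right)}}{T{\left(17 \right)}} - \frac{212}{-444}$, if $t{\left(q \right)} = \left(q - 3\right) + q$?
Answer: $\frac{6098}{37} \approx 164.81$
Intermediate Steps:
$t{\left(q \right)} = -3 + 2 q$ ($t{\left(q \right)} = \left(-3 + q\right) + q = -3 + 2 q$)
$T{\left(U \right)} = \frac{3}{U}$
$\frac{t{\left(16 \right)}}{T{\left(17 \right)}} - \frac{212}{-444} = \frac{-3 + 2 \cdot 16}{3 \cdot \frac{1}{17}} - \frac{212}{-444} = \frac{-3 + 32}{3 \cdot \frac{1}{17}} - - \frac{53}{111} = \frac{29}{\frac{3}{17}} + \frac{53}{111} = 29 \cdot \frac{17}{3} + \frac{53}{111} = \frac{493}{3} + \frac{53}{111} = \frac{6098}{37}$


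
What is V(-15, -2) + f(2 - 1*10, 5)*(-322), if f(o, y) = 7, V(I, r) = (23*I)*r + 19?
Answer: -1545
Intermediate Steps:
V(I, r) = 19 + 23*I*r (V(I, r) = 23*I*r + 19 = 19 + 23*I*r)
V(-15, -2) + f(2 - 1*10, 5)*(-322) = (19 + 23*(-15)*(-2)) + 7*(-322) = (19 + 690) - 2254 = 709 - 2254 = -1545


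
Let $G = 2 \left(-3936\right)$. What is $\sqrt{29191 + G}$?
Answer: $\sqrt{21319} \approx 146.01$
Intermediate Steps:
$G = -7872$
$\sqrt{29191 + G} = \sqrt{29191 - 7872} = \sqrt{21319}$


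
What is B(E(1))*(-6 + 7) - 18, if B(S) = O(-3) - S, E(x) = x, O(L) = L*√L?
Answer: -19 - 3*I*√3 ≈ -19.0 - 5.1962*I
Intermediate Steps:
O(L) = L^(3/2)
B(S) = -S - 3*I*√3 (B(S) = (-3)^(3/2) - S = -3*I*√3 - S = -S - 3*I*√3)
B(E(1))*(-6 + 7) - 18 = (-1*1 - 3*I*√3)*(-6 + 7) - 18 = (-1 - 3*I*√3)*1 - 18 = (-1 - 3*I*√3) - 18 = -19 - 3*I*√3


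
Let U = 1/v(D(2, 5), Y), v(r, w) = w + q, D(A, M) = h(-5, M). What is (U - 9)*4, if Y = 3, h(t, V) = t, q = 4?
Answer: -248/7 ≈ -35.429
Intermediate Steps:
D(A, M) = -5
v(r, w) = 4 + w (v(r, w) = w + 4 = 4 + w)
U = 1/7 (U = 1/(4 + 3) = 1/7 ≈ 0.14286)
(U - 9)*4 = (1/7 - 9)*4 = -62/7*4 = -248/7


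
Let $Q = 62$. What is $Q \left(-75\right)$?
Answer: $-4650$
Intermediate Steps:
$Q \left(-75\right) = 62 \left(-75\right) = -4650$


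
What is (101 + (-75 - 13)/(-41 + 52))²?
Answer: 8649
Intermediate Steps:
(101 + (-75 - 13)/(-41 + 52))² = (101 - 88/11)² = (101 - 88*1/11)² = (101 - 8)² = 93² = 8649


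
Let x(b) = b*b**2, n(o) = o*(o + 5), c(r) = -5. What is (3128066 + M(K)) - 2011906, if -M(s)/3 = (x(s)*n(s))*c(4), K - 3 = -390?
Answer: -128528215642370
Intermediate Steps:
n(o) = o*(5 + o)
K = -387 (K = 3 - 390 = -387)
x(b) = b**3
M(s) = 15*s**4*(5 + s) (M(s) = -3*s**3*(s*(5 + s))*(-5) = -3*s**4*(5 + s)*(-5) = -(-15)*s**4*(5 + s) = 15*s**4*(5 + s))
(3128066 + M(K)) - 2011906 = (3128066 + 15*(-387)**4*(5 - 387)) - 2011906 = (3128066 + 15*22430753361*(-382)) - 2011906 = (3128066 - 128528216758530) - 2011906 = -128528213630464 - 2011906 = -128528215642370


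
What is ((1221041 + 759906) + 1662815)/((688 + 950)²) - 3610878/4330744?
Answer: 761506983287/1452447088092 ≈ 0.52429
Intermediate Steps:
((1221041 + 759906) + 1662815)/((688 + 950)²) - 3610878/4330744 = (1980947 + 1662815)/(1638²) - 3610878*1/4330744 = 3643762/2683044 - 1805439/2165372 = 3643762*(1/2683044) - 1805439/2165372 = 1821881/1341522 - 1805439/2165372 = 761506983287/1452447088092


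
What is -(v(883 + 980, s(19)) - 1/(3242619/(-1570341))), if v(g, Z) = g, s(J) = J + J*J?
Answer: -2014189846/1080873 ≈ -1863.5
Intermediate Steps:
s(J) = J + J**2
-(v(883 + 980, s(19)) - 1/(3242619/(-1570341))) = -((883 + 980) - 1/(3242619/(-1570341))) = -(1863 - 1/(3242619*(-1/1570341))) = -(1863 - 1/(-1080873/523447)) = -(1863 - 1*(-523447/1080873)) = -(1863 + 523447/1080873) = -1*2014189846/1080873 = -2014189846/1080873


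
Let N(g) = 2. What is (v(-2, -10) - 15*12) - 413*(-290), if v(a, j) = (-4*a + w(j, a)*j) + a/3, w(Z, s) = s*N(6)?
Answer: 358912/3 ≈ 1.1964e+5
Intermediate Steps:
w(Z, s) = 2*s (w(Z, s) = s*2 = 2*s)
v(a, j) = -11*a/3 + 2*a*j (v(a, j) = (-4*a + (2*a)*j) + a/3 = (-4*a + 2*a*j) + a*(⅓) = (-4*a + 2*a*j) + a/3 = -11*a/3 + 2*a*j)
(v(-2, -10) - 15*12) - 413*(-290) = ((⅓)*(-2)*(-11 + 6*(-10)) - 15*12) - 413*(-290) = ((⅓)*(-2)*(-11 - 60) - 1*180) + 119770 = ((⅓)*(-2)*(-71) - 180) + 119770 = (142/3 - 180) + 119770 = -398/3 + 119770 = 358912/3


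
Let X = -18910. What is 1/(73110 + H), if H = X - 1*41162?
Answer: 1/13038 ≈ 7.6699e-5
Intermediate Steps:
H = -60072 (H = -18910 - 1*41162 = -18910 - 41162 = -60072)
1/(73110 + H) = 1/(73110 - 60072) = 1/13038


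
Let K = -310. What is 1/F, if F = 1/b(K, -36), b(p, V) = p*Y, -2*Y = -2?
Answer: -310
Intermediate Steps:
Y = 1 (Y = -1/2*(-2) = 1)
b(p, V) = p (b(p, V) = p*1 = p)
F = -1/310 (F = 1/(-310) = -1/310 ≈ -0.0032258)
1/F = 1/(-1/310) = -310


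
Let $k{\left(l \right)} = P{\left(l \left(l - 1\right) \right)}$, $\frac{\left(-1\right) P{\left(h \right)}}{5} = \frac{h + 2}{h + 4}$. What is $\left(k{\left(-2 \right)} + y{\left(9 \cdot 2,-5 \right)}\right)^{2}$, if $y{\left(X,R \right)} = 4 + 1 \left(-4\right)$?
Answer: $16$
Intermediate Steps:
$y{\left(X,R \right)} = 0$ ($y{\left(X,R \right)} = 4 - 4 = 0$)
$P{\left(h \right)} = - \frac{5 \left(2 + h\right)}{4 + h}$ ($P{\left(h \right)} = - 5 \frac{h + 2}{h + 4} = - 5 \frac{2 + h}{4 + h} = - \frac{5 \left(2 + h\right)}{4 + h}$)
$k{\left(l \right)} = \frac{5 \left(-2 - l \left(-1 + l\right)\right)}{4 + l \left(-1 + l\right)}$ ($k{\left(l \right)} = \frac{5 \left(-2 - l \left(l - 1\right)\right)}{4 + l \left(l - 1\right)} = \frac{5 \left(-2 - l \left(-1 + l\right)\right)}{4 + l \left(-1 + l\right)}$)
$\left(k{\left(-2 \right)} + y{\left(9 \cdot 2,-5 \right)}\right)^{2} = \left(\frac{5 \left(-2 - - 2 \left(-1 - 2\right)\right)}{4 - 2 \left(-1 - 2\right)} + 0\right)^{2} = \left(\frac{5 \left(-2 - \left(-2\right) \left(-3\right)\right)}{4 - -6} + 0\right)^{2} = \left(\frac{5 \left(-2 - 6\right)}{4 + 6} + 0\right)^{2} = \left(5 \cdot \frac{1}{10} \left(-8\right) + 0\right)^{2} = \left(-4 + 0\right)^{2} = \left(-4\right)^{2} = 16$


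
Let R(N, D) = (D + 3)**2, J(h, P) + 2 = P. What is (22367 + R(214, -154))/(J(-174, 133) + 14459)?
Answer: 22584/7295 ≈ 3.0958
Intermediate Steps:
J(h, P) = -2 + P
R(N, D) = (3 + D)**2
(22367 + R(214, -154))/(J(-174, 133) + 14459) = (22367 + (3 - 154)**2)/((-2 + 133) + 14459) = (22367 + (-151)**2)/(131 + 14459) = (22367 + 22801)/14590 = 45168*(1/14590) = 22584/7295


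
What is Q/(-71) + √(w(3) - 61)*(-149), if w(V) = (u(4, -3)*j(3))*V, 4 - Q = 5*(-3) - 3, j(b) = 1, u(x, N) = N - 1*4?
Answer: -22/71 - 149*I*√82 ≈ -0.30986 - 1349.3*I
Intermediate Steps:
u(x, N) = -4 + N (u(x, N) = N - 4 = -4 + N)
Q = 22 (Q = 4 - (5*(-3) - 3) = 4 - (-15 - 3) = 4 - 1*(-18) = 4 + 18 = 22)
w(V) = -7*V (w(V) = ((-4 - 3)*1)*V = (-7*1)*V = -7*V)
Q/(-71) + √(w(3) - 61)*(-149) = 22/(-71) + √(-7*3 - 61)*(-149) = 22*(-1/71) + √(-21 - 61)*(-149) = -22/71 + √(-82)*(-149) = -22/71 + (I*√82)*(-149) = -22/71 - 149*I*√82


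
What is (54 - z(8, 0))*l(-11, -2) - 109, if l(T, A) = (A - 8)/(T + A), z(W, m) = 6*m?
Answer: -877/13 ≈ -67.462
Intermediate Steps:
l(T, A) = (-8 + A)/(A + T)
(54 - z(8, 0))*l(-11, -2) - 109 = (54 - 6*0)*((-8 - 2)/(-2 - 11)) - 109 = (54 - 1*0)*(-10/(-13)) - 109 = (54 + 0)*(-1/13*(-10)) - 109 = 54*(10/13) - 109 = 540/13 - 109 = -877/13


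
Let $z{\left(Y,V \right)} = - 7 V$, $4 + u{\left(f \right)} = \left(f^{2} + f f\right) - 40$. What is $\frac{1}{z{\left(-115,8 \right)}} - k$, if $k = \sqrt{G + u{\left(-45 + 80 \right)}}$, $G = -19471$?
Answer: $- \frac{1}{56} - i \sqrt{17065} \approx -0.017857 - 130.63 i$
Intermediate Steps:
$u{\left(f \right)} = -44 + 2 f^{2}$ ($u{\left(f \right)} = -4 - \left(40 - f^{2} - f f\right) = -4 + \left(\left(f^{2} + f^{2}\right) - 40\right) = -4 + \left(2 f^{2} - 40\right) = -4 + \left(-40 + 2 f^{2}\right) = -44 + 2 f^{2}$)
$k = i \sqrt{17065}$ ($k = \sqrt{-19471 - \left(44 - 2 \left(-45 + 80\right)^{2}\right)} = \sqrt{-19471 - \left(44 - 2 \cdot 35^{2}\right)} = \sqrt{-19471 + \left(-44 + 2 \cdot 1225\right)} = \sqrt{-19471 + \left(-44 + 2450\right)} = \sqrt{-19471 + 2406} = \sqrt{-17065} = i \sqrt{17065} \approx 130.63 i$)
$\frac{1}{z{\left(-115,8 \right)}} - k = \frac{1}{\left(-7\right) 8} - i \sqrt{17065} = \frac{1}{-56} - i \sqrt{17065} = - \frac{1}{56} - i \sqrt{17065}$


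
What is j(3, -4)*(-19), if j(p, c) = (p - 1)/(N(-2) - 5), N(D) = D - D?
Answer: 38/5 ≈ 7.6000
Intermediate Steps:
N(D) = 0
j(p, c) = ⅕ - p/5 (j(p, c) = (p - 1)/(0 - 5) = (-1 + p)/(-5) = (-1 + p)*(-⅕) = ⅕ - p/5)
j(3, -4)*(-19) = (⅕ - ⅕*3)*(-19) = (⅕ - ⅗)*(-19) = -⅖*(-19) = 38/5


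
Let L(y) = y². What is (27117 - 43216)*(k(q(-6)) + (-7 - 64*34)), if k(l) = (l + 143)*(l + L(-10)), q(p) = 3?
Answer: -206952645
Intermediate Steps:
k(l) = (100 + l)*(143 + l) (k(l) = (l + 143)*(l + (-10)²) = (143 + l)*(l + 100) = (143 + l)*(100 + l) = (100 + l)*(143 + l))
(27117 - 43216)*(k(q(-6)) + (-7 - 64*34)) = (27117 - 43216)*((14300 + 3² + 243*3) + (-7 - 64*34)) = -16099*((14300 + 9 + 729) + (-7 - 2176)) = -16099*(15038 - 2183) = -16099*12855 = -206952645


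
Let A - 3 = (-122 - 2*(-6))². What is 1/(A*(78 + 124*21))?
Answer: 1/32460246 ≈ 3.0807e-8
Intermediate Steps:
A = 12103 (A = 3 + (-122 - 2*(-6))² = 3 + (-122 + 12)² = 3 + (-110)² = 3 + 12100 = 12103)
1/(A*(78 + 124*21)) = 1/(12103*(78 + 124*21)) = 1/(12103*(78 + 2604)) = (1/12103)/2682 = (1/12103)*(1/2682) = 1/32460246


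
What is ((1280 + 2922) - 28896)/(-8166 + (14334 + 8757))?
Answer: -24694/14925 ≈ -1.6545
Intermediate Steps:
((1280 + 2922) - 28896)/(-8166 + (14334 + 8757)) = (4202 - 28896)/(-8166 + 23091) = -24694/14925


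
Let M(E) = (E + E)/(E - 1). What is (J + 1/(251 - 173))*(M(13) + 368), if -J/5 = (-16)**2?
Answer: -221742419/468 ≈ -4.7381e+5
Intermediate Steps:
M(E) = 2*E/(-1 + E) (M(E) = (2*E)/(-1 + E) = 2*E/(-1 + E))
J = -1280 (J = -5*(-16)**2 = -5*256 = -1280)
(J + 1/(251 - 173))*(M(13) + 368) = (-1280 + 1/(251 - 173))*(2*13/(-1 + 13) + 368) = (-1280 + 1/78)*(2*13/12 + 368) = (-1280 + 1/78)*(2*13*(1/12) + 368) = -99839*(13/6 + 368)/78 = -99839/78*2221/6 = -221742419/468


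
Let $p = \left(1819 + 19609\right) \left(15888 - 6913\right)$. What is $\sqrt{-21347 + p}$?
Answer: $19 \sqrt{532673} \approx 13867.0$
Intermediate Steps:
$p = 192316300$ ($p = 21428 \cdot 8975 = 192316300$)
$\sqrt{-21347 + p} = \sqrt{-21347 + 192316300} = \sqrt{192294953} = 19 \sqrt{532673}$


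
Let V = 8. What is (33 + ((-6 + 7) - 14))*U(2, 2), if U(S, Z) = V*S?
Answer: 320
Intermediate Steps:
U(S, Z) = 8*S
(33 + ((-6 + 7) - 14))*U(2, 2) = (33 + ((-6 + 7) - 14))*(8*2) = (33 + (1 - 14))*16 = (33 - 13)*16 = 20*16 = 320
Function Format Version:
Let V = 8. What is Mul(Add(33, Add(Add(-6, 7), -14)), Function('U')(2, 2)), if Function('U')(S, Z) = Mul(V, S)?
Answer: 320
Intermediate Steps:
Function('U')(S, Z) = Mul(8, S)
Mul(Add(33, Add(Add(-6, 7), -14)), Function('U')(2, 2)) = Mul(Add(33, Add(Add(-6, 7), -14)), Mul(8, 2)) = Mul(Add(33, Add(1, -14)), 16) = Mul(Add(33, -13), 16) = Mul(20, 16) = 320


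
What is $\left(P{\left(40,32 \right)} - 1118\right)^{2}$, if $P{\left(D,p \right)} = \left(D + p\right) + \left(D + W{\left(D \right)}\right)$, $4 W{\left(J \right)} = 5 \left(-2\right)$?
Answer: $\frac{4068289}{4} \approx 1.0171 \cdot 10^{6}$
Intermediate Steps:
$W{\left(J \right)} = - \frac{5}{2}$ ($W{\left(J \right)} = \frac{5 \left(-2\right)}{4} = \frac{1}{4} \left(-10\right) = - \frac{5}{2}$)
$P{\left(D,p \right)} = - \frac{5}{2} + p + 2 D$ ($P{\left(D,p \right)} = \left(D + p\right) + \left(D - \frac{5}{2}\right) = \left(D + p\right) + \left(- \frac{5}{2} + D\right) = - \frac{5}{2} + p + 2 D$)
$\left(P{\left(40,32 \right)} - 1118\right)^{2} = \left(\left(- \frac{5}{2} + 32 + 2 \cdot 40\right) - 1118\right)^{2} = \left(\left(- \frac{5}{2} + 32 + 80\right) - 1118\right)^{2} = \left(\frac{219}{2} - 1118\right)^{2} = \left(- \frac{2017}{2}\right)^{2} = \frac{4068289}{4}$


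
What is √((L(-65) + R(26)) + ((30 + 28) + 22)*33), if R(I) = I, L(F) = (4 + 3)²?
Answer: √2715 ≈ 52.106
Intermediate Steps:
L(F) = 49 (L(F) = 7² = 49)
√((L(-65) + R(26)) + ((30 + 28) + 22)*33) = √((49 + 26) + ((30 + 28) + 22)*33) = √(75 + (58 + 22)*33) = √(75 + 80*33) = √(75 + 2640) = √2715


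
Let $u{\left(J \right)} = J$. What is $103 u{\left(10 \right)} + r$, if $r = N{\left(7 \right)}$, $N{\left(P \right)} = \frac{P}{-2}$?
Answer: $\frac{2053}{2} \approx 1026.5$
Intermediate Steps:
$N{\left(P \right)} = - \frac{P}{2}$ ($N{\left(P \right)} = P \left(- \frac{1}{2}\right) = - \frac{P}{2}$)
$r = - \frac{7}{2}$ ($r = \left(- \frac{1}{2}\right) 7 = - \frac{7}{2} \approx -3.5$)
$103 u{\left(10 \right)} + r = 103 \cdot 10 - \frac{7}{2} = 1030 - \frac{7}{2} = \frac{2053}{2}$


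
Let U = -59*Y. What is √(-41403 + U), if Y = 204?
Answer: I*√53439 ≈ 231.17*I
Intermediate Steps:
U = -12036 (U = -59*204 = -12036)
√(-41403 + U) = √(-41403 - 12036) = √(-53439) = I*√53439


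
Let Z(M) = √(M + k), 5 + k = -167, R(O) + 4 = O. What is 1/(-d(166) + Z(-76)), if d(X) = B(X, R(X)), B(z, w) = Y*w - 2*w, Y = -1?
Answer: -I/(-486*I + 2*√62) ≈ 0.0020555 - 6.6604e-5*I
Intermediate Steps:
R(O) = -4 + O
k = -172 (k = -5 - 167 = -172)
B(z, w) = -3*w (B(z, w) = -w - 2*w = -3*w)
d(X) = 12 - 3*X (d(X) = -3*(-4 + X) = 12 - 3*X)
Z(M) = √(-172 + M) (Z(M) = √(M - 172) = √(-172 + M))
1/(-d(166) + Z(-76)) = 1/(-(12 - 3*166) + √(-172 - 76)) = 1/(-(12 - 498) + √(-248)) = 1/(-1*(-486) + 2*I*√62) = 1/(486 + 2*I*√62)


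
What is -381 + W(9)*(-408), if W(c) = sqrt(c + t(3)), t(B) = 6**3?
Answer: -6501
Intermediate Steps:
t(B) = 216
W(c) = sqrt(216 + c) (W(c) = sqrt(c + 216) = sqrt(216 + c))
-381 + W(9)*(-408) = -381 + sqrt(216 + 9)*(-408) = -381 + sqrt(225)*(-408) = -381 + 15*(-408) = -381 - 6120 = -6501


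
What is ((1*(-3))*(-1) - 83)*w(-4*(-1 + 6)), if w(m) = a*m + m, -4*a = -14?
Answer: 7200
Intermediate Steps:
a = 7/2 (a = -¼*(-14) = 7/2 ≈ 3.5000)
w(m) = 9*m/2 (w(m) = 7*m/2 + m = 9*m/2)
((1*(-3))*(-1) - 83)*w(-4*(-1 + 6)) = ((1*(-3))*(-1) - 83)*(9*(-4*(-1 + 6))/2) = (-3*(-1) - 83)*(9*(-4*5)/2) = (3 - 83)*((9/2)*(-20)) = -80*(-90) = 7200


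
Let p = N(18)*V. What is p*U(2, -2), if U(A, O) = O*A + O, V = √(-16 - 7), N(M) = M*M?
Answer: -1944*I*√23 ≈ -9323.1*I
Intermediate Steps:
N(M) = M²
V = I*√23 (V = √(-23) = I*√23 ≈ 4.7958*I)
p = 324*I*√23 (p = 18²*(I*√23) = 324*(I*√23) = 324*I*√23 ≈ 1553.8*I)
U(A, O) = O + A*O (U(A, O) = A*O + O = O + A*O)
p*U(2, -2) = (324*I*√23)*(-2*(1 + 2)) = (324*I*√23)*(-2*3) = (324*I*√23)*(-6) = -1944*I*√23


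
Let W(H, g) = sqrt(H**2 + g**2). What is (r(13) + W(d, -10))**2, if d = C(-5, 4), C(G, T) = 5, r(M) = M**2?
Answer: 28686 + 1690*sqrt(5) ≈ 32465.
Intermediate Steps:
d = 5
(r(13) + W(d, -10))**2 = (13**2 + sqrt(5**2 + (-10)**2))**2 = (169 + sqrt(25 + 100))**2 = (169 + sqrt(125))**2 = (169 + 5*sqrt(5))**2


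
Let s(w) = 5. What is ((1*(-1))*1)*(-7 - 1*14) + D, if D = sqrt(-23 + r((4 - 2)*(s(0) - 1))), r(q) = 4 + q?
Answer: 21 + I*sqrt(11) ≈ 21.0 + 3.3166*I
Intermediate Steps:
D = I*sqrt(11) (D = sqrt(-23 + (4 + (4 - 2)*(5 - 1))) = sqrt(-23 + (4 + 2*4)) = sqrt(-23 + (4 + 8)) = sqrt(-23 + 12) = sqrt(-11) = I*sqrt(11) ≈ 3.3166*I)
((1*(-1))*1)*(-7 - 1*14) + D = ((1*(-1))*1)*(-7 - 1*14) + I*sqrt(11) = (-1*1)*(-7 - 14) + I*sqrt(11) = -1*(-21) + I*sqrt(11) = 21 + I*sqrt(11)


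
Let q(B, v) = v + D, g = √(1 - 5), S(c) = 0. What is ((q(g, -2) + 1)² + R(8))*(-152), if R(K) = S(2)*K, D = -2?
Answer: -1368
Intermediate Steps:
g = 2*I (g = √(-4) = 2*I ≈ 2.0*I)
q(B, v) = -2 + v (q(B, v) = v - 2 = -2 + v)
R(K) = 0 (R(K) = 0*K = 0)
((q(g, -2) + 1)² + R(8))*(-152) = (((-2 - 2) + 1)² + 0)*(-152) = ((-4 + 1)² + 0)*(-152) = ((-3)² + 0)*(-152) = (9 + 0)*(-152) = 9*(-152) = -1368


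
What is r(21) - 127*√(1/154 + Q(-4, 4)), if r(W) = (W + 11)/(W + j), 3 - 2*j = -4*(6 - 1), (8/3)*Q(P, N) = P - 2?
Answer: 64/65 - 127*I*√53207/154 ≈ 0.98462 - 190.22*I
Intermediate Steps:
Q(P, N) = -¾ + 3*P/8 (Q(P, N) = 3*(P - 2)/8 = 3*(-2 + P)/8 = -¾ + 3*P/8)
j = 23/2 (j = 3/2 - (-2)*(6 - 1) = 3/2 - (-2)*5 = 3/2 - ½*(-20) = 3/2 + 10 = 23/2 ≈ 11.500)
r(W) = (11 + W)/(23/2 + W) (r(W) = (W + 11)/(W + 23/2) = (11 + W)/(23/2 + W))
r(21) - 127*√(1/154 + Q(-4, 4)) = 2*(11 + 21)/(23 + 2*21) - 127*√(1/154 + (-¾ + (3/8)*(-4))) = 2*32/(23 + 42) - 127*√(1/154 + (-¾ - 3/2)) = 2*32/65 - 127*√(1/154 - 9/4) = 2*(1/65)*32 - 127*I*√53207/154 = 64/65 - 127*I*√53207/154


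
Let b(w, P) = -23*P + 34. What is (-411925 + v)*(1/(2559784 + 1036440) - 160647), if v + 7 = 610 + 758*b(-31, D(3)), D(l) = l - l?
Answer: 111370473622602425/1798112 ≈ 6.1937e+10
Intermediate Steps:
D(l) = 0
b(w, P) = 34 - 23*P
v = 26375 (v = -7 + (610 + 758*(34 - 23*0)) = -7 + (610 + 758*(34 + 0)) = -7 + (610 + 758*34) = -7 + (610 + 25772) = -7 + 26382 = 26375)
(-411925 + v)*(1/(2559784 + 1036440) - 160647) = (-411925 + 26375)*(1/(2559784 + 1036440) - 160647) = -385550*(1/3596224 - 160647) = -385550*(-577722596927/3596224) = 111370473622602425/1798112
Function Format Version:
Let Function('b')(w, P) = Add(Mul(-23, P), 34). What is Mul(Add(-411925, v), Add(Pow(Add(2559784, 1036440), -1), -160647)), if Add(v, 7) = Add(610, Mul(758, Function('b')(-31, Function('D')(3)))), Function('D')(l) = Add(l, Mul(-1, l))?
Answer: Rational(111370473622602425, 1798112) ≈ 6.1937e+10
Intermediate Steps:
Function('D')(l) = 0
Function('b')(w, P) = Add(34, Mul(-23, P))
v = 26375 (v = Add(-7, Add(610, Mul(758, Add(34, Mul(-23, 0))))) = Add(-7, Add(610, Mul(758, Add(34, 0)))) = Add(-7, Add(610, Mul(758, 34))) = Add(-7, Add(610, 25772)) = Add(-7, 26382) = 26375)
Mul(Add(-411925, v), Add(Pow(Add(2559784, 1036440), -1), -160647)) = Mul(Add(-411925, 26375), Add(Pow(Add(2559784, 1036440), -1), -160647)) = Mul(-385550, Add(Pow(3596224, -1), -160647)) = Mul(-385550, Add(Rational(1, 3596224), -160647)) = Mul(-385550, Rational(-577722596927, 3596224)) = Rational(111370473622602425, 1798112)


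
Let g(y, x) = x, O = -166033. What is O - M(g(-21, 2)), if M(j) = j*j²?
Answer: -166041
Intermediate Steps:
M(j) = j³
O - M(g(-21, 2)) = -166033 - 1*2³ = -166033 - 1*8 = -166033 - 8 = -166041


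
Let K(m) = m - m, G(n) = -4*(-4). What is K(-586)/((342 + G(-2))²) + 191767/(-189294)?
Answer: -191767/189294 ≈ -1.0131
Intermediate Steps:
G(n) = 16
K(m) = 0
K(-586)/((342 + G(-2))²) + 191767/(-189294) = 0/((342 + 16)²) + 191767/(-189294) = 0/(358²) + 191767*(-1/189294) = 0/128164 - 191767/189294 = 0*(1/128164) - 191767/189294 = 0 - 191767/189294 = -191767/189294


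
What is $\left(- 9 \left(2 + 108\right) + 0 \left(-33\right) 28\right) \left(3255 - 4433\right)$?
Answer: $1166220$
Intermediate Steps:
$\left(- 9 \left(2 + 108\right) + 0 \left(-33\right) 28\right) \left(3255 - 4433\right) = \left(\left(-9\right) 110 + 0 \cdot 28\right) \left(-1178\right) = \left(-990 + 0\right) \left(-1178\right) = \left(-990\right) \left(-1178\right) = 1166220$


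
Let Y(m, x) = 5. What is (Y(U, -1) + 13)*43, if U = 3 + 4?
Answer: 774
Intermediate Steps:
U = 7
(Y(U, -1) + 13)*43 = (5 + 13)*43 = 18*43 = 774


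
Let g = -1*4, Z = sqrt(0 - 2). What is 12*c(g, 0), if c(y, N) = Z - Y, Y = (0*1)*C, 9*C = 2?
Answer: 12*I*sqrt(2) ≈ 16.971*I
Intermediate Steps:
C = 2/9 (C = (1/9)*2 = 2/9 ≈ 0.22222)
Z = I*sqrt(2) (Z = sqrt(-2) = I*sqrt(2) ≈ 1.4142*I)
Y = 0 (Y = (0*1)*(2/9) = 0*(2/9) = 0)
g = -4
c(y, N) = I*sqrt(2) (c(y, N) = I*sqrt(2) - 1*0 = I*sqrt(2) + 0 = I*sqrt(2))
12*c(g, 0) = 12*(I*sqrt(2)) = 12*I*sqrt(2)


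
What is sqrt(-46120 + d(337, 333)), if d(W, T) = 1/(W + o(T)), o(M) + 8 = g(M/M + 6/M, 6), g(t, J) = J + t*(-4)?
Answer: I*sqrt(62230324811317)/36733 ≈ 214.76*I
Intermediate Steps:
g(t, J) = J - 4*t
o(M) = -6 - 24/M (o(M) = -8 + (6 - 4*(M/M + 6/M)) = -8 + (6 - 4*(1 + 6/M)) = -8 + (6 + (-4 - 24/M)) = -8 + (2 - 24/M) = -6 - 24/M)
d(W, T) = 1/(-6 + W - 24/T) (d(W, T) = 1/(W + (-6 - 24/T)) = 1/(-6 + W - 24/T))
sqrt(-46120 + d(337, 333)) = sqrt(-46120 + 333/(-24 - 6*333 + 333*337)) = sqrt(-46120 + 333/(-24 - 1998 + 112221)) = sqrt(-46120 + 333/110199) = sqrt(-46120 + 333*(1/110199)) = sqrt(-46120 + 111/36733) = sqrt(-1694125849/36733) = I*sqrt(62230324811317)/36733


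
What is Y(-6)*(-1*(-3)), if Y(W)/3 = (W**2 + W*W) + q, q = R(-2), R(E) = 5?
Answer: 693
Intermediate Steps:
q = 5
Y(W) = 15 + 6*W**2 (Y(W) = 3*((W**2 + W*W) + 5) = 3*((W**2 + W**2) + 5) = 3*(2*W**2 + 5) = 3*(5 + 2*W**2) = 15 + 6*W**2)
Y(-6)*(-1*(-3)) = (15 + 6*(-6)**2)*(-1*(-3)) = (15 + 6*36)*3 = (15 + 216)*3 = 231*3 = 693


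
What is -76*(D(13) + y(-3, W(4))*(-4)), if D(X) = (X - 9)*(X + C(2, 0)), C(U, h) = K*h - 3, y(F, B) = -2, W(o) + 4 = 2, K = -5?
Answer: -3648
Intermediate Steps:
W(o) = -2 (W(o) = -4 + 2 = -2)
C(U, h) = -3 - 5*h (C(U, h) = -5*h - 3 = -3 - 5*h)
D(X) = (-9 + X)*(-3 + X) (D(X) = (X - 9)*(X + (-3 - 5*0)) = (-9 + X)*(X + (-3 + 0)) = (-9 + X)*(X - 3) = (-9 + X)*(-3 + X))
-76*(D(13) + y(-3, W(4))*(-4)) = -76*((27 + 13² - 12*13) - 2*(-4)) = -76*((27 + 169 - 156) + 8) = -76*(40 + 8) = -76*48 = -3648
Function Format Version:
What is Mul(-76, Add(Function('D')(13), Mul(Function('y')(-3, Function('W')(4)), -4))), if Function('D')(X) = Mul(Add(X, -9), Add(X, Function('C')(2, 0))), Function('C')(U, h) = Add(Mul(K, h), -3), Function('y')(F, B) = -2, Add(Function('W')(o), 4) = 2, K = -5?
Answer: -3648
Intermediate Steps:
Function('W')(o) = -2 (Function('W')(o) = Add(-4, 2) = -2)
Function('C')(U, h) = Add(-3, Mul(-5, h)) (Function('C')(U, h) = Add(Mul(-5, h), -3) = Add(-3, Mul(-5, h)))
Function('D')(X) = Mul(Add(-9, X), Add(-3, X)) (Function('D')(X) = Mul(Add(X, -9), Add(X, Add(-3, Mul(-5, 0)))) = Mul(Add(-9, X), Add(X, Add(-3, 0))) = Mul(Add(-9, X), Add(X, -3)) = Mul(Add(-9, X), Add(-3, X)))
Mul(-76, Add(Function('D')(13), Mul(Function('y')(-3, Function('W')(4)), -4))) = Mul(-76, Add(Add(27, Pow(13, 2), Mul(-12, 13)), Mul(-2, -4))) = Mul(-76, Add(Add(27, 169, -156), 8)) = Mul(-76, Add(40, 8)) = Mul(-76, 48) = -3648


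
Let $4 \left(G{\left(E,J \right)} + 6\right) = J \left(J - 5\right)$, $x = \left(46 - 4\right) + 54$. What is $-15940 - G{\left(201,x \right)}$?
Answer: $-18118$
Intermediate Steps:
$x = 96$ ($x = 42 + 54 = 96$)
$G{\left(E,J \right)} = -6 + \frac{J \left(-5 + J\right)}{4}$ ($G{\left(E,J \right)} = -6 + \frac{J \left(J - 5\right)}{4} = -6 + \frac{J \left(-5 + J\right)}{4}$)
$-15940 - G{\left(201,x \right)} = -15940 - \left(-6 - 120 + \frac{96^{2}}{4}\right) = -15940 - \left(-6 - 120 + \frac{1}{4} \cdot 9216\right) = -15940 - \left(-6 - 120 + 2304\right) = -15940 - 2178 = -18118$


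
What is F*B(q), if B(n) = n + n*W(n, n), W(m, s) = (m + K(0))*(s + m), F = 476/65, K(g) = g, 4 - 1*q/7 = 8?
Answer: -20911632/65 ≈ -3.2172e+5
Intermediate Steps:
q = -28 (q = 28 - 7*8 = 28 - 56 = -28)
F = 476/65 (F = 476*(1/65) = 476/65 ≈ 7.3231)
W(m, s) = m*(m + s) (W(m, s) = (m + 0)*(s + m) = m*(m + s))
B(n) = n + 2*n**3 (B(n) = n + n*(n*(n + n)) = n + n*(n*(2*n)) = n + n*(2*n**2) = n + 2*n**3)
F*B(q) = 476*(-28 + 2*(-28)**3)/65 = 476*(-28 + 2*(-21952))/65 = 476*(-28 - 43904)/65 = (476/65)*(-43932) = -20911632/65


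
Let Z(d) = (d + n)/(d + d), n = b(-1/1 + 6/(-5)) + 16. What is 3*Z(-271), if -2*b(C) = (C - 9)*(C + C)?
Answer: 20973/13550 ≈ 1.5478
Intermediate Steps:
b(C) = -C*(-9 + C) (b(C) = -(C - 9)*(C + C)/2 = -(-9 + C)*2*C/2 = -C*(-9 + C))
n = -216/25 (n = (-1/1 + 6/(-5))*(9 - (-1/1 + 6/(-5))) + 16 = (-1*1 + 6*(-⅕))*(9 - (-1*1 + 6*(-⅕))) + 16 = (-1 - 6/5)*(9 - (-1 - 6/5)) + 16 = -11*(9 - 1*(-11/5))/5 + 16 = -11*(9 + 11/5)/5 + 16 = -11/5*56/5 + 16 = -616/25 + 16 = -216/25 ≈ -8.6400)
Z(d) = (-216/25 + d)/(2*d) (Z(d) = (d - 216/25)/(d + d) = (-216/25 + d)/((2*d)) = (-216/25 + d)*(1/(2*d)) = (-216/25 + d)/(2*d))
3*Z(-271) = 3*((1/50)*(-216 + 25*(-271))/(-271)) = 3*((1/50)*(-1/271)*(-216 - 6775)) = 3*((1/50)*(-1/271)*(-6991)) = 3*(6991/13550) = 20973/13550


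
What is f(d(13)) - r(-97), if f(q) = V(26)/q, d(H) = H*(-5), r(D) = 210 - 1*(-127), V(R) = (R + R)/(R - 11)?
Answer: -25279/75 ≈ -337.05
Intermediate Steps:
V(R) = 2*R/(-11 + R) (V(R) = (2*R)/(-11 + R) = 2*R/(-11 + R))
r(D) = 337 (r(D) = 210 + 127 = 337)
d(H) = -5*H
f(q) = 52/(15*q) (f(q) = (2*26/(-11 + 26))/q = (2*26/15)/q = (2*26*(1/15))/q = 52/(15*q))
f(d(13)) - r(-97) = 52/(15*((-5*13))) - 1*337 = (52/15)/(-65) - 337 = (52/15)*(-1/65) - 337 = -4/75 - 337 = -25279/75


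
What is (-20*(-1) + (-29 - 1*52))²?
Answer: 3721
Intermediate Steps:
(-20*(-1) + (-29 - 1*52))² = (20 + (-29 - 52))² = (20 - 81)² = (-61)² = 3721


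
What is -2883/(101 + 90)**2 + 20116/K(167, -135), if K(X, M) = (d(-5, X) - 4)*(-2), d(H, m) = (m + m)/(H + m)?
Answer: 29720545107/5727517 ≈ 5189.1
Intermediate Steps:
d(H, m) = 2*m/(H + m) (d(H, m) = (2*m)/(H + m) = 2*m/(H + m))
K(X, M) = 8 - 4*X/(-5 + X) (K(X, M) = (2*X/(-5 + X) - 4)*(-2) = (-4 + 2*X/(-5 + X))*(-2) = 8 - 4*X/(-5 + X))
-2883/(101 + 90)**2 + 20116/K(167, -135) = -2883/(101 + 90)**2 + 20116/((4*(-10 + 167)/(-5 + 167))) = -2883/(191**2) + 20116/((4*157/162)) = -2883/36481 + 20116/((4*(1/162)*157)) = -2883*1/36481 + 20116/(314/81) = -2883/36481 + 20116*(81/314) = -2883/36481 + 814698/157 = 29720545107/5727517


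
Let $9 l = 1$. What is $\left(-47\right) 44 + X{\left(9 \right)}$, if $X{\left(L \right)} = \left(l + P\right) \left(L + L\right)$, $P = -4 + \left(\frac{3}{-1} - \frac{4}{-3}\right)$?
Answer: $-2168$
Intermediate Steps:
$l = \frac{1}{9}$ ($l = \frac{1}{9} \cdot 1 = \frac{1}{9} \approx 0.11111$)
$P = - \frac{17}{3}$ ($P = -4 + \left(3 \left(-1\right) - - \frac{4}{3}\right) = -4 + \left(-3 + \frac{4}{3}\right) = -4 - \frac{5}{3} = - \frac{17}{3} \approx -5.6667$)
$X{\left(L \right)} = - \frac{100 L}{9}$ ($X{\left(L \right)} = \left(\frac{1}{9} - \frac{17}{3}\right) \left(L + L\right) = - \frac{50 \cdot 2 L}{9} = - \frac{100 L}{9}$)
$\left(-47\right) 44 + X{\left(9 \right)} = \left(-47\right) 44 - 100 = -2068 - 100 = -2168$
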